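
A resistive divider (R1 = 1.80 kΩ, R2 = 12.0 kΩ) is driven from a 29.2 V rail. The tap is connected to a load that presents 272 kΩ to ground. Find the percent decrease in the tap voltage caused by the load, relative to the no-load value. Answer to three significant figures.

0.572 %

The divider's output (Thévenin) resistance is R1‖R2 = 1.565 kΩ.
Fractional drop under load = R_th/(R_th + R_L) = 1.565 / (1.565 + 272) = 0.005722.
So the output falls by 0.572 %.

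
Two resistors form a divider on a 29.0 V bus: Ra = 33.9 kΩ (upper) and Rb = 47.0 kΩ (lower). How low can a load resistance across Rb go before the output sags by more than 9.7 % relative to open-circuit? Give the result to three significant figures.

Output resistance R_th = Ra‖Rb = (33.9 × 47.0)/80.90 = 19.69 kΩ.
The fractional drop is R_th/(R_th + R_L); requiring this ≤ 0.0970 gives R_L ≥ R_th(1/0.0970 − 1) = 19.69 × 9.309 = 183 kΩ.

R_L(min) ≈ 183 kΩ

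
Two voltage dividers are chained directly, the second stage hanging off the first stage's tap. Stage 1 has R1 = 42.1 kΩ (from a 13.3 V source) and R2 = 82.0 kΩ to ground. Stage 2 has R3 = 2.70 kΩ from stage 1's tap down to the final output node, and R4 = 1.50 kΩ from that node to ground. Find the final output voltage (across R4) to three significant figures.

Stage 2 presents R3+R4 = 4.200 kΩ as a load on stage 1's tap.
Stage 1's lower leg becomes R2‖(R3+R4) = 3.995 kΩ, so V_mid = 13.3 × 3.995/46.10 = 1.153 V.
Stage 2 is itself unloaded: V_out = V_mid × R4/(R3+R4) = 1.153 × 1.50/4.200 = 0.412 V.

V_out ≈ 0.412 V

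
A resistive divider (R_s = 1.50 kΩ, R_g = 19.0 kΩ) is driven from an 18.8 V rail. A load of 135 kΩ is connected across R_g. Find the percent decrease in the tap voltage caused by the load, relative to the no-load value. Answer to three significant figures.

The divider's output (Thévenin) resistance is R_s‖R_g = 1.390 kΩ.
Fractional drop under load = R_th/(R_th + R_L) = 1.390 / (1.390 + 135) = 0.01019.
So the output falls by 1.02 %.

1.02 %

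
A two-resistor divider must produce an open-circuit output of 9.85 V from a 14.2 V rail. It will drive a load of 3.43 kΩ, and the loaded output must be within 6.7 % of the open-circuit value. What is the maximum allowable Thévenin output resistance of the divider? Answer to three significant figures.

Loading drop = R_th/(R_th + R_L) ≤ 0.0670, so R_th ≤ R_L · ε/(1−ε) = 3.43 kΩ × 0.0670/0.9330 = 246 Ω.

R_th ≤ 246 Ω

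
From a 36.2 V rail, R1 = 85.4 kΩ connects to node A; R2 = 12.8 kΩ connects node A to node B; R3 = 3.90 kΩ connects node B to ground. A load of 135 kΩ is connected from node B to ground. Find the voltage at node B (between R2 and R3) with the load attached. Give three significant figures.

V ≈ 1.35 V

At node B, R3 is in parallel with the load: R3‖R_L = 3.790 kΩ.
Below node A the resistance is R2 + (R3‖R_L) = 16.59 kΩ, so V_A = 36.2 × 16.59/102.0 = 5.889 V.
Then V_B = V_A × (R3‖R_L)/(R2 + R3‖R_L) = 5.889 × 3.790/16.59 = 1.35 V.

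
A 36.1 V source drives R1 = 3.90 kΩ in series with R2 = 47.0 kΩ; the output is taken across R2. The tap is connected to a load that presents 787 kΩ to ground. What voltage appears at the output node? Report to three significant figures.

The load sits in parallel with R2: R2‖R_L = (47.0 × 787) / (47.0 + 787) = 44.35 kΩ.
V_out = 36.1 × 44.35 / (3.90 + 44.35) = 36.1 × 44.35/48.25 = 33.2 V.
(Unloaded it would have been 33.3 V.)

V_out ≈ 33.2 V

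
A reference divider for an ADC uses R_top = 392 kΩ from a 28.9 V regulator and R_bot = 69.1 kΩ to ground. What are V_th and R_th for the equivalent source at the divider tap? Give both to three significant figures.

V_th = 4.33 V, R_th = 58.7 kΩ

V_th is the open-circuit tap voltage: 28.9 × 69.1/(392 + 69.1) = 4.33 V.
With the supply zeroed, R_top and R_bot appear in parallel from the tap: R_th = R_top‖R_bot = (392 × 69.1)/461.1 = 58.7 kΩ.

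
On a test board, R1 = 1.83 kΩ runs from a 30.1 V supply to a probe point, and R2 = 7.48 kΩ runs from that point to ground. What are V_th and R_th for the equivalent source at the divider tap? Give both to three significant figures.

V_th is the open-circuit tap voltage: 30.1 × 7.48/(1.83 + 7.48) = 24.2 V.
With the supply zeroed, R1 and R2 appear in parallel from the tap: R_th = R1‖R2 = (1.83 × 7.48)/9.310 = 1.47 kΩ.

V_th = 24.2 V, R_th = 1.47 kΩ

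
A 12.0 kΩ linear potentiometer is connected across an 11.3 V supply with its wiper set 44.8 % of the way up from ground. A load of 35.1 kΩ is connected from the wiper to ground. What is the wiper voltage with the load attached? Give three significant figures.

V ≈ 4.67 V

The wiper splits the pot into (1−α)R = 6.624 kΩ above and αR = 5.376 kΩ below.
Lower section ‖ load = 4.662 kΩ.
V_wiper = 11.3 × 4.662/(6.624 + 4.662) = 4.67 V.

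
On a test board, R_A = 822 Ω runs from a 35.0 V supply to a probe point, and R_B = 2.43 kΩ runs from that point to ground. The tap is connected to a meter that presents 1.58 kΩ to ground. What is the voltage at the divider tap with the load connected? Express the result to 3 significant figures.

V_out ≈ 18.8 V

The load sits in parallel with R_B: R_B‖R_L = (2430 × 1580) / (2430 + 1580) = 957.5 Ω.
V_out = 35.0 × 957.5 / (822 + 957.5) = 35.0 × 957.5/1779 = 18.8 V.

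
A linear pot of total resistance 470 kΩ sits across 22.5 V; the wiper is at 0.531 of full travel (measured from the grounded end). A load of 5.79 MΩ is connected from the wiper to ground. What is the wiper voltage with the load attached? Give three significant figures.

The wiper splits the pot into (1−α)R = 220.4 kΩ above and αR = 249.6 kΩ below.
Lower section ‖ load = 239.3 kΩ.
V_wiper = 22.5 × 239.3/(220.4 + 239.3) = 11.7 V.

V ≈ 11.7 V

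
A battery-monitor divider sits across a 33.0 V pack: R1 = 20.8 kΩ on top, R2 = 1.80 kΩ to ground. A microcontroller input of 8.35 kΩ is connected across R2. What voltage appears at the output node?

V_out ≈ 2.19 V

The load sits in parallel with R2: R2‖R_L = (1.80 × 8.35) / (1.80 + 8.35) = 1.481 kΩ.
V_out = 33.0 × 1.481 / (20.8 + 1.481) = 33.0 × 1.481/22.28 = 2.19 V.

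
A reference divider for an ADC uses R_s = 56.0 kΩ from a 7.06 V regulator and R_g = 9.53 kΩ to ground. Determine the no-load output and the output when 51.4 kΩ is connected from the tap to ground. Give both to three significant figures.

Open-circuit: V = 7.06 × 9.53/(56.0 + 9.53) = 1.03 V.
With the load, R_g becomes R_g‖R_L = 8.039 kΩ, so V = 7.06 × 8.039/64.04 = 0.886 V.

Unloaded: 1.03 V; loaded: 0.886 V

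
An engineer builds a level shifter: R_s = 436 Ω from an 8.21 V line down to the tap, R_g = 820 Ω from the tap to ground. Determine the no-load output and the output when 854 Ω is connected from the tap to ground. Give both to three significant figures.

Open-circuit: V = 8.21 × 820/(436 + 820) = 5.36 V.
With the load, R_g becomes R_g‖R_L = 418.3 Ω, so V = 8.21 × 418.3/854.3 = 4.02 V.

Unloaded: 5.36 V; loaded: 4.02 V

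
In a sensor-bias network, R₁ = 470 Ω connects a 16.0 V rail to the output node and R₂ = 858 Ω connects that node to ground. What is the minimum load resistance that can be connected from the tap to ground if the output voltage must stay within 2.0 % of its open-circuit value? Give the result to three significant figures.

R_L(min) ≈ 14.9 kΩ

Output resistance R_th = R₁‖R₂ = (470 × 858)/1328 = 303.7 Ω.
The fractional drop is R_th/(R_th + R_L); requiring this ≤ 0.0200 gives R_L ≥ R_th(1/0.0200 − 1) = 303.7 × 49.00 = 14.9 kΩ.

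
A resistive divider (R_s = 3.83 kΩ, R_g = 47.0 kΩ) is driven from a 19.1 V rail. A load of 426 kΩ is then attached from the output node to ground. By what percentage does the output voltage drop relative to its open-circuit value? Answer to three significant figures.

0.824 %

The divider's output (Thévenin) resistance is R_s‖R_g = 3.541 kΩ.
Fractional drop under load = R_th/(R_th + R_L) = 3.541 / (3.541 + 426) = 0.008245.
So the output falls by 0.824 %.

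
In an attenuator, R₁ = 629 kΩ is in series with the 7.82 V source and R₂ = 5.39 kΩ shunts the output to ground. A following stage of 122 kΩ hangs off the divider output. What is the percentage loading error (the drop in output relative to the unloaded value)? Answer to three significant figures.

The divider's output (Thévenin) resistance is R₁‖R₂ = 5.344 kΩ.
Fractional drop under load = R_th/(R_th + R_L) = 5.344 / (5.344 + 122) = 0.04197.
So the output falls by 4.20 %.

4.20 %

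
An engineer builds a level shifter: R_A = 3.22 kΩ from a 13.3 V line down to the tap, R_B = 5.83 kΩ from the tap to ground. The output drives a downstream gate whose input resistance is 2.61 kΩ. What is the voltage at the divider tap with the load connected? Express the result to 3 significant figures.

The load sits in parallel with R_B: R_B‖R_L = (5.83 × 2.61) / (5.83 + 2.61) = 1.803 kΩ.
V_out = 13.3 × 1.803 / (3.22 + 1.803) = 13.3 × 1.803/5.023 = 4.77 V.
(Unloaded it would have been 8.57 V.)

V_out ≈ 4.77 V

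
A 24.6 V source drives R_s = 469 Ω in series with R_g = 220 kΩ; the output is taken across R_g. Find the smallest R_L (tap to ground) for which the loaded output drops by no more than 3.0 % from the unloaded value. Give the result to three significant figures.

Output resistance R_th = R_s‖R_g = (469 × 220000)/220500 = 468.0 Ω.
The fractional drop is R_th/(R_th + R_L); requiring this ≤ 0.0300 gives R_L ≥ R_th(1/0.0300 − 1) = 468.0 × 32.33 = 15.1 kΩ.

R_L(min) ≈ 15.1 kΩ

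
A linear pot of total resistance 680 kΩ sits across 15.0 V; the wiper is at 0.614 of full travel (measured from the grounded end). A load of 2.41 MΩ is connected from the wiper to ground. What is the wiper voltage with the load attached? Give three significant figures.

The wiper splits the pot into (1−α)R = 262.5 kΩ above and αR = 417.5 kΩ below.
Lower section ‖ load = 355.9 kΩ.
V_wiper = 15.0 × 355.9/(262.5 + 355.9) = 8.63 V.

V ≈ 8.63 V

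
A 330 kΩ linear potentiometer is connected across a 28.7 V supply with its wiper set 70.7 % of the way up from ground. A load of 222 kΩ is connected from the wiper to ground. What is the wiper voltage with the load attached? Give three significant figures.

The wiper splits the pot into (1−α)R = 96.69 kΩ above and αR = 233.3 kΩ below.
Lower section ‖ load = 113.8 kΩ.
V_wiper = 28.7 × 113.8/(96.69 + 113.8) = 15.5 V.

V ≈ 15.5 V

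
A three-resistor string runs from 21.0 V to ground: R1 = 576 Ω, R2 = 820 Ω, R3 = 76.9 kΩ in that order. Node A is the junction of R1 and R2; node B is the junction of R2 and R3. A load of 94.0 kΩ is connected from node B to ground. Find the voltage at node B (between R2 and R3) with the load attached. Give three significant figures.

V ≈ 20.3 V

At node B, R3 is in parallel with the load: R3‖R_L = 42300 Ω.
Below node A the resistance is R2 + (R3‖R_L) = 43120 Ω, so V_A = 21.0 × 43120/43690 = 20.72 V.
Then V_B = V_A × (R3‖R_L)/(R2 + R3‖R_L) = 20.72 × 42300/43120 = 20.3 V.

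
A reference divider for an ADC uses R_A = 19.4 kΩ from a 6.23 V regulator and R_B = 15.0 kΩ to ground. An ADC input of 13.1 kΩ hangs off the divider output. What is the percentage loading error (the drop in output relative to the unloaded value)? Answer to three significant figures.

39.2 %

The divider's output (Thévenin) resistance is R_A‖R_B = 8.459 kΩ.
Fractional drop under load = R_th/(R_th + R_L) = 8.459 / (8.459 + 13.1) = 0.3924.
So the output falls by 39.2 %.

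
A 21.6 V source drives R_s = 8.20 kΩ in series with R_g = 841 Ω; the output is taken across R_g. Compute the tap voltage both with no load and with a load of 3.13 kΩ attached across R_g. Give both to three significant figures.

Unloaded: 2.01 V; loaded: 1.62 V

Open-circuit: V = 21.6 × 841/(8200 + 841) = 2.01 V.
With the load, R_g becomes R_g‖R_L = 662.9 Ω, so V = 21.6 × 662.9/8863 = 1.62 V.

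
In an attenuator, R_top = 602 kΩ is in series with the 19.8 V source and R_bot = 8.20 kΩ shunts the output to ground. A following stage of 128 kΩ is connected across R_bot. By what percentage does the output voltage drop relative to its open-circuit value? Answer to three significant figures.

5.94 %

The divider's output (Thévenin) resistance is R_top‖R_bot = 8.090 kΩ.
Fractional drop under load = R_th/(R_th + R_L) = 8.090 / (8.090 + 128) = 0.05944.
So the output falls by 5.94 %.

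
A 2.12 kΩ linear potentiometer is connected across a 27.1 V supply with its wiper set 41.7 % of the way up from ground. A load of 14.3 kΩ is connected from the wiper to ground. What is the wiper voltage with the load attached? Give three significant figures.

The wiper splits the pot into (1−α)R = 1236 Ω above and αR = 884.0 Ω below.
Lower section ‖ load = 832.6 Ω.
V_wiper = 27.1 × 832.6/(1236 + 832.6) = 10.9 V.

V ≈ 10.9 V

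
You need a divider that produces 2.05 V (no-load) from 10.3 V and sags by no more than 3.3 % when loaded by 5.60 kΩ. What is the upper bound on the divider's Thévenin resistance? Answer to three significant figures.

R_th ≤ 191 Ω

Loading drop = R_th/(R_th + R_L) ≤ 0.0330, so R_th ≤ R_L · ε/(1−ε) = 5.60 kΩ × 0.0330/0.9670 = 191 Ω.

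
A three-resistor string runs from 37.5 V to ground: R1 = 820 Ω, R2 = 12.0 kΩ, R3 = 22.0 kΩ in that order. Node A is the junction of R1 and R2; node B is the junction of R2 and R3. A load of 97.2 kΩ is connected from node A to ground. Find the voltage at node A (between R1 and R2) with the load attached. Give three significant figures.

Below node A the series string R2+R3 = 34000 Ω sits in parallel with the 97200 Ω load: 25190 Ω.
V_A = 37.5 × 25190/(820 + 25190) = 36.3 V.

V ≈ 36.3 V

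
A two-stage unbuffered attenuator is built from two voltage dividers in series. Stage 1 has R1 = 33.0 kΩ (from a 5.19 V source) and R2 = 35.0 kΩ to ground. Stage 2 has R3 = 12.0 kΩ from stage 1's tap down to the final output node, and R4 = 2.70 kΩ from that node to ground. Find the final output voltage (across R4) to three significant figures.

Stage 2 presents R3+R4 = 14.70 kΩ as a load on stage 1's tap.
Stage 1's lower leg becomes R2‖(R3+R4) = 10.35 kΩ, so V_mid = 5.19 × 10.35/43.35 = 1.239 V.
Stage 2 is itself unloaded: V_out = V_mid × R4/(R3+R4) = 1.239 × 2.70/14.70 = 0.228 V.

V_out ≈ 0.228 V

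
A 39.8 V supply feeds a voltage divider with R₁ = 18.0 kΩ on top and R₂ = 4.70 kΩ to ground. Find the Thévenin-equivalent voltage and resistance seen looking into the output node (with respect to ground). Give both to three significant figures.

V_th = 8.24 V, R_th = 3.73 kΩ

V_th is the open-circuit tap voltage: 39.8 × 4.70/(18.0 + 4.70) = 8.24 V.
With the supply zeroed, R₁ and R₂ appear in parallel from the tap: R_th = R₁‖R₂ = (18.0 × 4.70)/22.70 = 3.73 kΩ.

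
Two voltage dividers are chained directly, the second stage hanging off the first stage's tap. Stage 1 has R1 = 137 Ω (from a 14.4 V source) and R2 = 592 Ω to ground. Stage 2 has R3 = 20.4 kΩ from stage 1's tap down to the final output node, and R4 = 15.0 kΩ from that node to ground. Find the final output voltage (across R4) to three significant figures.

V_out ≈ 4.94 V

Stage 2 presents R3+R4 = 35400 Ω as a load on stage 1's tap.
Stage 1's lower leg becomes R2‖(R3+R4) = 582.3 Ω, so V_mid = 14.4 × 582.3/719.3 = 11.66 V.
Stage 2 is itself unloaded: V_out = V_mid × R4/(R3+R4) = 11.66 × 15000/35400 = 4.94 V.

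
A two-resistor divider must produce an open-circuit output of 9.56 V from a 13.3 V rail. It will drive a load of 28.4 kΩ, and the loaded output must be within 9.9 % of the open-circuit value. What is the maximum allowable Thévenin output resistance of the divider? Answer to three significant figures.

R_th ≤ 3.12 kΩ

Loading drop = R_th/(R_th + R_L) ≤ 0.0990, so R_th ≤ R_L · ε/(1−ε) = 28.4 kΩ × 0.0990/0.9010 = 3.12 kΩ.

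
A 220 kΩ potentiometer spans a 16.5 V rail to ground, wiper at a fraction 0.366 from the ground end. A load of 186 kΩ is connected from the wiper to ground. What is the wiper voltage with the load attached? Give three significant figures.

The wiper splits the pot into (1−α)R = 139.5 kΩ above and αR = 80.52 kΩ below.
Lower section ‖ load = 56.19 kΩ.
V_wiper = 16.5 × 56.19/(139.5 + 56.19) = 4.74 V.

V ≈ 4.74 V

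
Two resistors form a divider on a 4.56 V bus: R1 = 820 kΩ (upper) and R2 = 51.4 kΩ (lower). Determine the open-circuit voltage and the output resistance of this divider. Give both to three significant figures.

V_th is the open-circuit tap voltage: 4.56 × 51.4/(820 + 51.4) = 0.269 V.
With the supply zeroed, R1 and R2 appear in parallel from the tap: R_th = R1‖R2 = (820 × 51.4)/871.4 = 48.4 kΩ.

V_th = 0.269 V, R_th = 48.4 kΩ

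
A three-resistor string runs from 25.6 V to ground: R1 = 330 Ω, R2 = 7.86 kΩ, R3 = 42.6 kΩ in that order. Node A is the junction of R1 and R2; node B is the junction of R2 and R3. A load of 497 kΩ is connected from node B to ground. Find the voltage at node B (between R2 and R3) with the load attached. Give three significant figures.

At node B, R3 is in parallel with the load: R3‖R_L = 39240 Ω.
Below node A the resistance is R2 + (R3‖R_L) = 47100 Ω, so V_A = 25.6 × 47100/47430 = 25.42 V.
Then V_B = V_A × (R3‖R_L)/(R2 + R3‖R_L) = 25.42 × 39240/47100 = 21.2 V.

V ≈ 21.2 V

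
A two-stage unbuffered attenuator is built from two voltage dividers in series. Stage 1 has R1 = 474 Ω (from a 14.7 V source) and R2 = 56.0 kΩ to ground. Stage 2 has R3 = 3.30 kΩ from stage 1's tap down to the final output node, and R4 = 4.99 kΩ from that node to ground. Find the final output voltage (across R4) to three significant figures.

Stage 2 presents R3+R4 = 8290 Ω as a load on stage 1's tap.
Stage 1's lower leg becomes R2‖(R3+R4) = 7221 Ω, so V_mid = 14.7 × 7221/7695 = 13.79 V.
Stage 2 is itself unloaded: V_out = V_mid × R4/(R3+R4) = 13.79 × 4990/8290 = 8.30 V.

V_out ≈ 8.30 V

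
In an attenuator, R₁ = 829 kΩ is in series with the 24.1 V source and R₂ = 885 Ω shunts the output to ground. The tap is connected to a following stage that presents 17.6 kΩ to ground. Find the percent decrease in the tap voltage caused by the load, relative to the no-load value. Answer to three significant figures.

4.78 %

The divider's output (Thévenin) resistance is R₁‖R₂ = 884.1 Ω.
Fractional drop under load = R_th/(R_th + R_L) = 884.1 / (884.1 + 17600) = 0.04783.
So the output falls by 4.78 %.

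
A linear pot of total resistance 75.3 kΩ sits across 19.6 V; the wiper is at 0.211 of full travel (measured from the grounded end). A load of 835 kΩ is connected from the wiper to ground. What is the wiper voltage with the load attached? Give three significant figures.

V ≈ 4.07 V

The wiper splits the pot into (1−α)R = 59.41 kΩ above and αR = 15.89 kΩ below.
Lower section ‖ load = 15.59 kΩ.
V_wiper = 19.6 × 15.59/(59.41 + 15.59) = 4.07 V.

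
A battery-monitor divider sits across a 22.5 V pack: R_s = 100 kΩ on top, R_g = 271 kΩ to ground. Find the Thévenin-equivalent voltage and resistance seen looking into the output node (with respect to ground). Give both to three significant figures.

V_th is the open-circuit tap voltage: 22.5 × 271/(100 + 271) = 16.4 V.
With the supply zeroed, R_s and R_g appear in parallel from the tap: R_th = R_s‖R_g = (100 × 271)/371.0 = 73.0 kΩ.

V_th = 16.4 V, R_th = 73.0 kΩ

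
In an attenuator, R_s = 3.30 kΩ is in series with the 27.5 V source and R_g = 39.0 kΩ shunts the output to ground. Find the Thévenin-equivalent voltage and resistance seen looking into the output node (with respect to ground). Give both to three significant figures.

V_th is the open-circuit tap voltage: 27.5 × 39.0/(3.30 + 39.0) = 25.4 V.
With the supply zeroed, R_s and R_g appear in parallel from the tap: R_th = R_s‖R_g = (3.30 × 39.0)/42.30 = 3.04 kΩ.

V_th = 25.4 V, R_th = 3.04 kΩ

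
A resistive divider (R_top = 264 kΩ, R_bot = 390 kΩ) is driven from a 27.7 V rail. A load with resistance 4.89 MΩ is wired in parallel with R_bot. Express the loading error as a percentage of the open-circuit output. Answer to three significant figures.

The divider's output (Thévenin) resistance is R_top‖R_bot = 157.4 kΩ.
Fractional drop under load = R_th/(R_th + R_L) = 157.4 / (157.4 + 4890) = 0.03119.
So the output falls by 3.12 %.

3.12 %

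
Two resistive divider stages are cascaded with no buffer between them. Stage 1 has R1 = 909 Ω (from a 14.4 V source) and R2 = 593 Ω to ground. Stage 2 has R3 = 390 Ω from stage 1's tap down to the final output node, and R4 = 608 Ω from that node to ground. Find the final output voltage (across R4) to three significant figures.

Stage 2 presents R3+R4 = 998.0 Ω as a load on stage 1's tap.
Stage 1's lower leg becomes R2‖(R3+R4) = 372.0 Ω, so V_mid = 14.4 × 372.0/1281 = 4.182 V.
Stage 2 is itself unloaded: V_out = V_mid × R4/(R3+R4) = 4.182 × 608/998.0 = 2.55 V.

V_out ≈ 2.55 V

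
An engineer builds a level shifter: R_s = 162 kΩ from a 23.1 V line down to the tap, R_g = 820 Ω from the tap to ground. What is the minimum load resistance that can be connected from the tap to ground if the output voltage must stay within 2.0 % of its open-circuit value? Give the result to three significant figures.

R_L(min) ≈ 40.0 kΩ

Output resistance R_th = R_s‖R_g = (162000 × 820)/162800 = 815.9 Ω.
The fractional drop is R_th/(R_th + R_L); requiring this ≤ 0.0200 gives R_L ≥ R_th(1/0.0200 − 1) = 815.9 × 49.00 = 40.0 kΩ.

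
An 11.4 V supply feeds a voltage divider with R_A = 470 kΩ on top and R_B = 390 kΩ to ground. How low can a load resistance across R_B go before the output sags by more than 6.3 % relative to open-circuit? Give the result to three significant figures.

Output resistance R_th = R_A‖R_B = (470 × 390)/860.0 = 213.1 kΩ.
The fractional drop is R_th/(R_th + R_L); requiring this ≤ 0.0630 gives R_L ≥ R_th(1/0.0630 − 1) = 213.1 × 14.87 = 3.17 MΩ.

R_L(min) ≈ 3.17 MΩ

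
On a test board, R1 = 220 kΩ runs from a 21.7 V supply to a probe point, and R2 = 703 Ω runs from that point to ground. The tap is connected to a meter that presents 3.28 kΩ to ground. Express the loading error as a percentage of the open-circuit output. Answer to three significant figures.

The divider's output (Thévenin) resistance is R1‖R2 = 700.8 Ω.
Fractional drop under load = R_th/(R_th + R_L) = 700.8 / (700.8 + 3280) = 0.1760.
So the output falls by 17.6 %.

17.6 %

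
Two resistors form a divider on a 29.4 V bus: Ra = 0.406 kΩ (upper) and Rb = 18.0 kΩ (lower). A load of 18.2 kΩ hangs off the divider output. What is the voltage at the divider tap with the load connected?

The load sits in parallel with Rb: Rb‖R_L = (18000 × 18200) / (18000 + 18200) = 9050 Ω.
V_out = 29.4 × 9050 / (406 + 9050) = 29.4 × 9050/9456 = 28.1 V.

V_out ≈ 28.1 V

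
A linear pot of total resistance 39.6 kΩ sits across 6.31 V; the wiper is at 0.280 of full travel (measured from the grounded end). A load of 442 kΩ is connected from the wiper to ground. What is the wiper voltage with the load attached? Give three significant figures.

V ≈ 1.74 V

The wiper splits the pot into (1−α)R = 28.51 kΩ above and αR = 11.09 kΩ below.
Lower section ‖ load = 10.82 kΩ.
V_wiper = 6.31 × 10.82/(28.51 + 10.82) = 1.74 V.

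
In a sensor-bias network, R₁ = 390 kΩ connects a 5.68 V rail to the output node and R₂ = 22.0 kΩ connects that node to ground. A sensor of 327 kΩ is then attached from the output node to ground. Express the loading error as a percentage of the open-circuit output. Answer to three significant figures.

The divider's output (Thévenin) resistance is R₁‖R₂ = 20.83 kΩ.
Fractional drop under load = R_th/(R_th + R_L) = 20.83 / (20.83 + 327) = 0.05987.
So the output falls by 5.99 %.

5.99 %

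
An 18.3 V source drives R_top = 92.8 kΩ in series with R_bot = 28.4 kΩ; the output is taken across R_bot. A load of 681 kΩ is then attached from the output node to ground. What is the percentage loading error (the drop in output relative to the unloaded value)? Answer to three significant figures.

The divider's output (Thévenin) resistance is R_top‖R_bot = 21.75 kΩ.
Fractional drop under load = R_th/(R_th + R_L) = 21.75 / (21.75 + 681) = 0.03094.
So the output falls by 3.09 %.

3.09 %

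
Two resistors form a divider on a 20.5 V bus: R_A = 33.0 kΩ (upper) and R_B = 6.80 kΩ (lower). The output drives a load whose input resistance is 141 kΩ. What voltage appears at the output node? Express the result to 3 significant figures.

V_out ≈ 3.37 V

The load sits in parallel with R_B: R_B‖R_L = (6.80 × 141) / (6.80 + 141) = 6.487 kΩ.
V_out = 20.5 × 6.487 / (33.0 + 6.487) = 20.5 × 6.487/39.49 = 3.37 V.
(Unloaded it would have been 3.50 V.)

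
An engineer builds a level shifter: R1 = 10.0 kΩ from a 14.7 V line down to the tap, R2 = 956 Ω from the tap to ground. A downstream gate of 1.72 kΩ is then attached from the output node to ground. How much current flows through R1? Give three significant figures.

R2‖R_L = 614.5 Ω, so the source sees R1 + R2‖R_L = 10610 Ω.
I = 14.7 V / 10610 Ω = 1.38 mA.

I ≈ 1.38 mA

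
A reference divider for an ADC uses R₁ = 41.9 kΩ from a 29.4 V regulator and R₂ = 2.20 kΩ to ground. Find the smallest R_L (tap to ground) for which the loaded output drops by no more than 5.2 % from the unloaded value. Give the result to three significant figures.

Output resistance R_th = R₁‖R₂ = (41.9 × 2.20)/44.10 = 2.090 kΩ.
The fractional drop is R_th/(R_th + R_L); requiring this ≤ 0.0520 gives R_L ≥ R_th(1/0.0520 − 1) = 2.090 × 18.23 = 38.1 kΩ.

R_L(min) ≈ 38.1 kΩ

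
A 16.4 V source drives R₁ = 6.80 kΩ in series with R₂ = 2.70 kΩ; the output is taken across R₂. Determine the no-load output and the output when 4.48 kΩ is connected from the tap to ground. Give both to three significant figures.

Open-circuit: V = 16.4 × 2.70/(6.80 + 2.70) = 4.66 V.
With the load, R₂ becomes R₂‖R_L = 1.685 kΩ, so V = 16.4 × 1.685/8.485 = 3.26 V.

Unloaded: 4.66 V; loaded: 3.26 V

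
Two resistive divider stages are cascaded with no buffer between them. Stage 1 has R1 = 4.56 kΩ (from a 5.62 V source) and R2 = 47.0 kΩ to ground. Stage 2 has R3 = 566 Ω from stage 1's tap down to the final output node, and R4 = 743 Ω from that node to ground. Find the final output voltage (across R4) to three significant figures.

V_out ≈ 0.696 V

Stage 2 presents R3+R4 = 1309 Ω as a load on stage 1's tap.
Stage 1's lower leg becomes R2‖(R3+R4) = 1274 Ω, so V_mid = 5.62 × 1274/5834 = 1.227 V.
Stage 2 is itself unloaded: V_out = V_mid × R4/(R3+R4) = 1.227 × 743/1309 = 0.696 V.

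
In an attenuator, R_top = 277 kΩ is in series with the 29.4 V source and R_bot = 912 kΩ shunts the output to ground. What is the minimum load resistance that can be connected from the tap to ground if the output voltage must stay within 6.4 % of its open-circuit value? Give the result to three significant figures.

R_L(min) ≈ 3.11 MΩ

Output resistance R_th = R_top‖R_bot = (277 × 912)/1189 = 212.5 kΩ.
The fractional drop is R_th/(R_th + R_L); requiring this ≤ 0.0640 gives R_L ≥ R_th(1/0.0640 − 1) = 212.5 × 14.62 = 3.11 MΩ.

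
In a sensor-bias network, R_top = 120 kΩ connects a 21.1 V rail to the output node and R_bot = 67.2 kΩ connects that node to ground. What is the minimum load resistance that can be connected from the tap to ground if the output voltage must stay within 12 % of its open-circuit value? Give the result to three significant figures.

R_L(min) ≈ 316 kΩ

Output resistance R_th = R_top‖R_bot = (120 × 67.2)/187.2 = 43.08 kΩ.
The fractional drop is R_th/(R_th + R_L); requiring this ≤ 0.120 gives R_L ≥ R_th(1/0.120 − 1) = 43.08 × 7.333 = 316 kΩ.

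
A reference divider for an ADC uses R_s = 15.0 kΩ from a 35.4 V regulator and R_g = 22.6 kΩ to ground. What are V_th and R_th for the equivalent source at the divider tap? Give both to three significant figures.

V_th is the open-circuit tap voltage: 35.4 × 22.6/(15.0 + 22.6) = 21.3 V.
With the supply zeroed, R_s and R_g appear in parallel from the tap: R_th = R_s‖R_g = (15.0 × 22.6)/37.60 = 9.02 kΩ.

V_th = 21.3 V, R_th = 9.02 kΩ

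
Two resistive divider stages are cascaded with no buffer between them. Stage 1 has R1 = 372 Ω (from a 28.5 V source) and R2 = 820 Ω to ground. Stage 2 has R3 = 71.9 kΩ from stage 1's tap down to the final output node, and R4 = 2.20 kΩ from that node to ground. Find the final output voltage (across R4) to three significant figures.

V_out ≈ 0.580 V

Stage 2 presents R3+R4 = 74100 Ω as a load on stage 1's tap.
Stage 1's lower leg becomes R2‖(R3+R4) = 811.0 Ω, so V_mid = 28.5 × 811.0/1183 = 19.54 V.
Stage 2 is itself unloaded: V_out = V_mid × R4/(R3+R4) = 19.54 × 2200/74100 = 0.580 V.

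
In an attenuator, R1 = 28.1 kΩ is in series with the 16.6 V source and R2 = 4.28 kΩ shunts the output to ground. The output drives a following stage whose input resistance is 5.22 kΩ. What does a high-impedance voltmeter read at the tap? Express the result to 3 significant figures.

V_out ≈ 1.28 V

The load sits in parallel with R2: R2‖R_L = (4.28 × 5.22) / (4.28 + 5.22) = 2.352 kΩ.
V_out = 16.6 × 2.352 / (28.1 + 2.352) = 16.6 × 2.352/30.45 = 1.28 V.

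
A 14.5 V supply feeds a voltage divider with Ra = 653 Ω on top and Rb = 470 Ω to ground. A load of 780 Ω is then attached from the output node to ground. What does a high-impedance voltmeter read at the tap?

V_out ≈ 4.49 V

The load sits in parallel with Rb: Rb‖R_L = (470 × 780) / (470 + 780) = 293.3 Ω.
V_out = 14.5 × 293.3 / (653 + 293.3) = 14.5 × 293.3/946.3 = 4.49 V.
(Unloaded it would have been 6.07 V.)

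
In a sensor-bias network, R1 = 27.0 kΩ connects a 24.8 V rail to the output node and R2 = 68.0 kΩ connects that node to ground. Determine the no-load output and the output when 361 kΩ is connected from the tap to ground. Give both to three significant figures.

Open-circuit: V = 24.8 × 68.0/(27.0 + 68.0) = 17.8 V.
With the load, R2 becomes R2‖R_L = 57.22 kΩ, so V = 24.8 × 57.22/84.22 = 16.8 V.

Unloaded: 17.8 V; loaded: 16.8 V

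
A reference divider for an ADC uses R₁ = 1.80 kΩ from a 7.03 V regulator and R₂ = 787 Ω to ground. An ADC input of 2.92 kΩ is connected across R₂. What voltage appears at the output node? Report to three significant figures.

The load sits in parallel with R₂: R₂‖R_L = (787 × 2920) / (787 + 2920) = 619.9 Ω.
V_out = 7.03 × 619.9 / (1800 + 619.9) = 7.03 × 619.9/2420 = 1.80 V.
(Unloaded it would have been 2.14 V.)

V_out ≈ 1.80 V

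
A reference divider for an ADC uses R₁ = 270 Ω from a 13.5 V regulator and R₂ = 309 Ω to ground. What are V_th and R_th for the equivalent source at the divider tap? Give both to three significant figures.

V_th is the open-circuit tap voltage: 13.5 × 309/(270 + 309) = 7.20 V.
With the supply zeroed, R₁ and R₂ appear in parallel from the tap: R_th = R₁‖R₂ = (270 × 309)/579.0 = 144 Ω.

V_th = 7.20 V, R_th = 144 Ω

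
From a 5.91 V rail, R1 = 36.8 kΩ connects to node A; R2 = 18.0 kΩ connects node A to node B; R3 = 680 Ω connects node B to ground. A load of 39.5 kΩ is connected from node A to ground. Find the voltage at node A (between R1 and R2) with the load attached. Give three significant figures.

Below node A the series string R2+R3 = 18680 Ω sits in parallel with the 39500 Ω load: 12680 Ω.
V_A = 5.91 × 12680/(36800 + 12680) = 1.51 V.

V ≈ 1.51 V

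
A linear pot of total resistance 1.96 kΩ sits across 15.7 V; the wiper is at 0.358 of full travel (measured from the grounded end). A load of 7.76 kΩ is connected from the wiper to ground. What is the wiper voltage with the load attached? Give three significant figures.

V ≈ 5.31 V

The wiper splits the pot into (1−α)R = 1258 Ω above and αR = 701.7 Ω below.
Lower section ‖ load = 643.5 Ω.
V_wiper = 15.7 × 643.5/(1258 + 643.5) = 5.31 V.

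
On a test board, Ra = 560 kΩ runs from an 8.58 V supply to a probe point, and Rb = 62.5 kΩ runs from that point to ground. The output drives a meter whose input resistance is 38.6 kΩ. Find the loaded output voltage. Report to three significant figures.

The load sits in parallel with Rb: Rb‖R_L = (62.5 × 38.6) / (62.5 + 38.6) = 23.86 kΩ.
V_out = 8.58 × 23.86 / (560 + 23.86) = 8.58 × 23.86/583.9 = 0.351 V.
(Unloaded it would have been 0.861 V.)

V_out ≈ 0.351 V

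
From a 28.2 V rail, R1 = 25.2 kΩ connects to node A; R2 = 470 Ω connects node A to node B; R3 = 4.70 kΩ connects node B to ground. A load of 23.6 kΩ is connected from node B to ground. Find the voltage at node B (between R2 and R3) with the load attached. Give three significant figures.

V ≈ 3.74 V

At node B, R3 is in parallel with the load: R3‖R_L = 3919 Ω.
Below node A the resistance is R2 + (R3‖R_L) = 4389 Ω, so V_A = 28.2 × 4389/29590 = 4.183 V.
Then V_B = V_A × (R3‖R_L)/(R2 + R3‖R_L) = 4.183 × 3919/4389 = 3.74 V.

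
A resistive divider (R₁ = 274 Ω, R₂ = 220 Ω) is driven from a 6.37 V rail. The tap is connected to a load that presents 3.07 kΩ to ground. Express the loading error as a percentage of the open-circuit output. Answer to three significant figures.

The divider's output (Thévenin) resistance is R₁‖R₂ = 122.0 Ω.
Fractional drop under load = R_th/(R_th + R_L) = 122.0 / (122.0 + 3070) = 0.03823.
So the output falls by 3.82 %.

3.82 %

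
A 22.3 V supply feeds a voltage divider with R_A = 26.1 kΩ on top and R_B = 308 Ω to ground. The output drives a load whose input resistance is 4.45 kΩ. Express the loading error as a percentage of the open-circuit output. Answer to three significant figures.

6.40 %

The divider's output (Thévenin) resistance is R_A‖R_B = 304.4 Ω.
Fractional drop under load = R_th/(R_th + R_L) = 304.4 / (304.4 + 4450) = 0.06403.
So the output falls by 6.40 %.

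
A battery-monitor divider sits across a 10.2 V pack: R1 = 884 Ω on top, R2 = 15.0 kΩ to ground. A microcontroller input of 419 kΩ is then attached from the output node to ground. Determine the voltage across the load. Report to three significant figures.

The load sits in parallel with R2: R2‖R_L = (15000 × 419000) / (15000 + 419000) = 14480 Ω.
V_out = 10.2 × 14480 / (884 + 14480) = 10.2 × 14480/15370 = 9.61 V.

V_out ≈ 9.61 V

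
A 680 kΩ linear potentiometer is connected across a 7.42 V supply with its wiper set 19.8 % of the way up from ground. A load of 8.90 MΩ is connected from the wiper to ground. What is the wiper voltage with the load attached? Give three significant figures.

The wiper splits the pot into (1−α)R = 545.4 kΩ above and αR = 134.6 kΩ below.
Lower section ‖ load = 132.6 kΩ.
V_wiper = 7.42 × 132.6/(545.4 + 132.6) = 1.45 V.

V ≈ 1.45 V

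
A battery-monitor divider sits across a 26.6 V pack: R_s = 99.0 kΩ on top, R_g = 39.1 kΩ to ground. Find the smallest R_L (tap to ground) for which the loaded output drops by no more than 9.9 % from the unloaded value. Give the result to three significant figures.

R_L(min) ≈ 255 kΩ

Output resistance R_th = R_s‖R_g = (99.0 × 39.1)/138.1 = 28.03 kΩ.
The fractional drop is R_th/(R_th + R_L); requiring this ≤ 0.0990 gives R_L ≥ R_th(1/0.0990 − 1) = 28.03 × 9.101 = 255 kΩ.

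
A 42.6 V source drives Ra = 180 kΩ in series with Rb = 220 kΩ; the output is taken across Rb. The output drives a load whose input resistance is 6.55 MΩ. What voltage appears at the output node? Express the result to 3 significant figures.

The load sits in parallel with Rb: Rb‖R_L = (220 × 6550) / (220 + 6550) = 212.9 kΩ.
V_out = 42.6 × 212.9 / (180 + 212.9) = 42.6 × 212.9/392.9 = 23.1 V.

V_out ≈ 23.1 V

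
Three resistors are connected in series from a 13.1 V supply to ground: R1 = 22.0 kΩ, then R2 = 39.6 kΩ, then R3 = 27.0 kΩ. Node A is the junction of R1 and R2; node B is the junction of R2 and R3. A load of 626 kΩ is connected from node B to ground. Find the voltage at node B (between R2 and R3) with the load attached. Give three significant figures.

At node B, R3 is in parallel with the load: R3‖R_L = 25.88 kΩ.
Below node A the resistance is R2 + (R3‖R_L) = 65.48 kΩ, so V_A = 13.1 × 65.48/87.48 = 9.806 V.
Then V_B = V_A × (R3‖R_L)/(R2 + R3‖R_L) = 9.806 × 25.88/65.48 = 3.88 V.

V ≈ 3.88 V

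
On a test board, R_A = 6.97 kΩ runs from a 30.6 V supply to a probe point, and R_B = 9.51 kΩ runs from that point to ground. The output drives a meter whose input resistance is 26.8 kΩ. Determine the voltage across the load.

V_out ≈ 15.4 V

The load sits in parallel with R_B: R_B‖R_L = (9.51 × 26.8) / (9.51 + 26.8) = 7.019 kΩ.
V_out = 30.6 × 7.019 / (6.97 + 7.019) = 30.6 × 7.019/13.99 = 15.4 V.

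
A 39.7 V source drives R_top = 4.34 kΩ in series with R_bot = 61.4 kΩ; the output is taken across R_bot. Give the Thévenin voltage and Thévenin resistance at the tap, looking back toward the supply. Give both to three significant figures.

V_th = 37.1 V, R_th = 4.05 kΩ

V_th is the open-circuit tap voltage: 39.7 × 61.4/(4.34 + 61.4) = 37.1 V.
With the supply zeroed, R_top and R_bot appear in parallel from the tap: R_th = R_top‖R_bot = (4.34 × 61.4)/65.74 = 4.05 kΩ.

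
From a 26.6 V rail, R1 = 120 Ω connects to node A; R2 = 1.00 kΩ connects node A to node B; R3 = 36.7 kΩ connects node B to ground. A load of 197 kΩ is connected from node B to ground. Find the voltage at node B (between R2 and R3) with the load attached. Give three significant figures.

V ≈ 25.7 V

At node B, R3 is in parallel with the load: R3‖R_L = 30940 Ω.
Below node A the resistance is R2 + (R3‖R_L) = 31940 Ω, so V_A = 26.6 × 31940/32060 = 26.50 V.
Then V_B = V_A × (R3‖R_L)/(R2 + R3‖R_L) = 26.50 × 30940/31940 = 25.7 V.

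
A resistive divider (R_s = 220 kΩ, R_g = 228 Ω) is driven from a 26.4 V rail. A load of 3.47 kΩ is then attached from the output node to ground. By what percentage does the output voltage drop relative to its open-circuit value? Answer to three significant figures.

The divider's output (Thévenin) resistance is R_s‖R_g = 227.8 Ω.
Fractional drop under load = R_th/(R_th + R_L) = 227.8 / (227.8 + 3470) = 0.06160.
So the output falls by 6.16 %.

6.16 %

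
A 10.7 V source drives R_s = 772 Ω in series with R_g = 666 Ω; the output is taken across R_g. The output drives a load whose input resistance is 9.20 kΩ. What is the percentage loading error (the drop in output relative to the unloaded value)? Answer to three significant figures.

The divider's output (Thévenin) resistance is R_s‖R_g = 357.5 Ω.
Fractional drop under load = R_th/(R_th + R_L) = 357.5 / (357.5 + 9200) = 0.03741.
So the output falls by 3.74 %.

3.74 %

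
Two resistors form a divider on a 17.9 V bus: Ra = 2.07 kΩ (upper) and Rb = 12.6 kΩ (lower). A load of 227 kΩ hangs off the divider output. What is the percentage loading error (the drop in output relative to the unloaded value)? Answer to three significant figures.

0.777 %

The divider's output (Thévenin) resistance is Ra‖Rb = 1.778 kΩ.
Fractional drop under load = R_th/(R_th + R_L) = 1.778 / (1.778 + 227) = 0.007771.
So the output falls by 0.777 %.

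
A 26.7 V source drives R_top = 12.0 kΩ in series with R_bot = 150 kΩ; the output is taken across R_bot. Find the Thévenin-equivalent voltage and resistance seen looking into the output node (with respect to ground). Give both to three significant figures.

V_th = 24.7 V, R_th = 11.1 kΩ

V_th is the open-circuit tap voltage: 26.7 × 150/(12.0 + 150) = 24.7 V.
With the supply zeroed, R_top and R_bot appear in parallel from the tap: R_th = R_top‖R_bot = (12.0 × 150)/162.0 = 11.1 kΩ.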